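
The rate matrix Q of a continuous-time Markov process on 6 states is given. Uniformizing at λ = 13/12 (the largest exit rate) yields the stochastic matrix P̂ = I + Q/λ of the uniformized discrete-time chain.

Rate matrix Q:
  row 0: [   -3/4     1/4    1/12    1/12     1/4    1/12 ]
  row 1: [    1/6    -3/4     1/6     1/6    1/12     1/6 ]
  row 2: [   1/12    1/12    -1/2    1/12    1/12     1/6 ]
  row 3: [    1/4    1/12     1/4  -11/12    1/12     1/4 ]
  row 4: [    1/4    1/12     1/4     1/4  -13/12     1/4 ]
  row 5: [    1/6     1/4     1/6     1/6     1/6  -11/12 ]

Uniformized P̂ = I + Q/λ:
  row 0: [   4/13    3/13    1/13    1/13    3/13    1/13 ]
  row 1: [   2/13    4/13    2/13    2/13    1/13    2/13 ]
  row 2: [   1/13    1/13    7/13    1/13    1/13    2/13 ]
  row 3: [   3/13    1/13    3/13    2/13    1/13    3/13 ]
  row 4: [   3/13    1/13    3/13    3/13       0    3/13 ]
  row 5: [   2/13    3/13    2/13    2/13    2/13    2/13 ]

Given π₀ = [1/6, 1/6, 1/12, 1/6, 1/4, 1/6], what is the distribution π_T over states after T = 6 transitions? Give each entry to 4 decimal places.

t=0: π = [0.1667, 0.1667, 0.0833, 0.1667, 0.2500, 0.1667]
t=1: π = [0.2051, 0.1667, 0.2051, 0.1538, 0.0962, 0.1731]
t=2: π = [0.1889, 0.1736, 0.2362, 0.1297, 0.1144, 0.1573]
t=3: π = [0.1835, 0.1702, 0.2489, 0.1299, 0.1093, 0.1581]
t=4: π = [0.1813, 0.1688, 0.2539, 0.1290, 0.1089, 0.1581]
t=5: π = [0.1805, 0.1681, 0.2558, 0.1287, 0.1086, 0.1582]
t=6: π = [0.1802, 0.1678, 0.2566, 0.1286, 0.1085, 0.1582]

π = [0.1802, 0.1678, 0.2566, 0.1286, 0.1085, 0.1582]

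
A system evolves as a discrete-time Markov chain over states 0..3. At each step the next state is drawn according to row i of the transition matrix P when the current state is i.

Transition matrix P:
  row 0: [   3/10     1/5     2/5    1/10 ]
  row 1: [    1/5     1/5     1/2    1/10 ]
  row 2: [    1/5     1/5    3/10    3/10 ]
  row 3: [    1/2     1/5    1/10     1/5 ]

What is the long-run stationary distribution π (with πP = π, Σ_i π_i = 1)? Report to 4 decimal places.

π = [0.2838, 0.2000, 0.3314, 0.1848]

Balance equations π_j = Σ_i π_i·P[i][j]:
  π_0 = 3/10·π_0 + 1/5·π_1 + 1/5·π_2 + 1/2·π_3
  π_1 = 1/5·π_0 + 1/5·π_1 + 1/5·π_2 + 1/5·π_3
  π_2 = 2/5·π_0 + 1/2·π_1 + 3/10·π_2 + 1/10·π_3
  normalize: π_0 + π_1 + π_2 + π_3 = 1
Solving the linear system gives exactly π = [149/525, 1/5, 58/175, 97/525].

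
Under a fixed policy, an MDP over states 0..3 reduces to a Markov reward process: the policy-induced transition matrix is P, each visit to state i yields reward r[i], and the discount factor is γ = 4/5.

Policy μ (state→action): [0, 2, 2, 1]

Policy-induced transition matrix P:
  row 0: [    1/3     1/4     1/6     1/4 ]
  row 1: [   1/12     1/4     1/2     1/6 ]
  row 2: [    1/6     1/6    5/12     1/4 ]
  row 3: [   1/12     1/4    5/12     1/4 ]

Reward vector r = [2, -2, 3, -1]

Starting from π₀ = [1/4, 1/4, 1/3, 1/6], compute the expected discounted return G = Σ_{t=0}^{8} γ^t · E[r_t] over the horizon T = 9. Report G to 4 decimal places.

G = 3.5696

t=0: π = [0.2500, 0.2500, 0.3333, 0.1667], E[r] = 0.8333, γ^t·E[r] = 0.833333, running G = 0.833333
t=1: π = [0.1736, 0.2222, 0.3750, 0.2292], E[r] = 0.7986, γ^t·E[r] = 0.638889, running G = 1.472222
t=2: π = [0.1580, 0.2188, 0.3918, 0.2315], E[r] = 0.8223, γ^t·E[r] = 0.526296, running G = 1.998519
t=3: π = [0.1555, 0.2174, 0.3954, 0.2318], E[r] = 0.8307, γ^t·E[r] = 0.425309, running G = 2.423827
t=4: π = [0.1552, 0.2171, 0.3959, 0.2319], E[r] = 0.8320, γ^t·E[r] = 0.340807, running G = 2.764634
t=5: π = [0.1551, 0.2170, 0.3960, 0.2319], E[r] = 0.8322, γ^t·E[r] = 0.272695, running G = 3.037329
t=6: π = [0.1551, 0.2170, 0.3960, 0.2319], E[r] = 0.8322, γ^t·E[r] = 0.218160, running G = 3.255488
t=7: π = [0.1551, 0.2170, 0.3960, 0.2319], E[r] = 0.8322, γ^t·E[r] = 0.174528, running G = 3.430016
t=8: π = [0.1551, 0.2170, 0.3960, 0.2319], E[r] = 0.8322, γ^t·E[r] = 0.139622, running G = 3.569639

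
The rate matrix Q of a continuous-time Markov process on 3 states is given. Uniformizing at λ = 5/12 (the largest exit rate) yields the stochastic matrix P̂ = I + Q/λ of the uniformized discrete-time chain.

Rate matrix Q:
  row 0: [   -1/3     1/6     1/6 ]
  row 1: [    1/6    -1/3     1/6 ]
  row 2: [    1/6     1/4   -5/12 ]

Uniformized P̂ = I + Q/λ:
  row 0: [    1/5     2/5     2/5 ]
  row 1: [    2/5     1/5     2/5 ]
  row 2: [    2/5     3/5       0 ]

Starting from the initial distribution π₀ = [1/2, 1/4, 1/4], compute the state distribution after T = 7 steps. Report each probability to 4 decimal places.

π = [0.3333, 0.3809, 0.2858]

t=0: π = [0.5000, 0.2500, 0.2500]
t=1: π = [0.3000, 0.4000, 0.3000]
t=2: π = [0.3400, 0.3800, 0.2800]
t=3: π = [0.3320, 0.3800, 0.2880]
t=4: π = [0.3336, 0.3816, 0.2848]
t=5: π = [0.3333, 0.3806, 0.2861]
t=6: π = [0.3333, 0.3811, 0.2856]
t=7: π = [0.3333, 0.3809, 0.2858]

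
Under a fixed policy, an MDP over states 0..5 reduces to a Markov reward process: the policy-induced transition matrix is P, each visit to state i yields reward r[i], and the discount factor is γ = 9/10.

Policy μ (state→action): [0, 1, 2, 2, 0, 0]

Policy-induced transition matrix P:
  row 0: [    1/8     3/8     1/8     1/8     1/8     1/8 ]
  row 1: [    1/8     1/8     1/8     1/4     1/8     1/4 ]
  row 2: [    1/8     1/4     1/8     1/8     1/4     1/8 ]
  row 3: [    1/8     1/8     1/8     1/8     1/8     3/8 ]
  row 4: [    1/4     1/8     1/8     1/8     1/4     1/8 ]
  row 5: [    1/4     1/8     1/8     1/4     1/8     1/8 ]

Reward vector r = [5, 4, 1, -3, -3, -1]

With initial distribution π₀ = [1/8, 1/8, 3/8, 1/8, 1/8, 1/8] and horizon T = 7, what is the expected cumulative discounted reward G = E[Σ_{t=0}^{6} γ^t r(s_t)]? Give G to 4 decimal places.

G = 2.7796

t=0: π = [0.1250, 0.1250, 0.3750, 0.1250, 0.1250, 0.1250], E[r] = 0.6250, γ^t·E[r] = 0.625000, running G = 0.625000
t=1: π = [0.1563, 0.2031, 0.1250, 0.1563, 0.1875, 0.1719], E[r] = 0.5156, γ^t·E[r] = 0.464063, running G = 1.089063
t=2: π = [0.1699, 0.1797, 0.1250, 0.1719, 0.1641, 0.1895], E[r] = 0.4961, γ^t·E[r] = 0.401836, running G = 1.490898
t=3: π = [0.1692, 0.1831, 0.1250, 0.1711, 0.1611, 0.1904], E[r] = 0.5161, γ^t·E[r] = 0.376247, running G = 1.867145
t=4: π = [0.1689, 0.1829, 0.1250, 0.1717, 0.1608, 0.1907], E[r] = 0.5134, γ^t·E[r] = 0.336820, running G = 2.203965
t=5: π = [0.1689, 0.1829, 0.1250, 0.1717, 0.1607, 0.1908], E[r] = 0.5130, γ^t·E[r] = 0.302949, running G = 2.506914
t=6: π = [0.1689, 0.1829, 0.1250, 0.1717, 0.1607, 0.1908], E[r] = 0.5131, γ^t·E[r] = 0.272670, running G = 2.779584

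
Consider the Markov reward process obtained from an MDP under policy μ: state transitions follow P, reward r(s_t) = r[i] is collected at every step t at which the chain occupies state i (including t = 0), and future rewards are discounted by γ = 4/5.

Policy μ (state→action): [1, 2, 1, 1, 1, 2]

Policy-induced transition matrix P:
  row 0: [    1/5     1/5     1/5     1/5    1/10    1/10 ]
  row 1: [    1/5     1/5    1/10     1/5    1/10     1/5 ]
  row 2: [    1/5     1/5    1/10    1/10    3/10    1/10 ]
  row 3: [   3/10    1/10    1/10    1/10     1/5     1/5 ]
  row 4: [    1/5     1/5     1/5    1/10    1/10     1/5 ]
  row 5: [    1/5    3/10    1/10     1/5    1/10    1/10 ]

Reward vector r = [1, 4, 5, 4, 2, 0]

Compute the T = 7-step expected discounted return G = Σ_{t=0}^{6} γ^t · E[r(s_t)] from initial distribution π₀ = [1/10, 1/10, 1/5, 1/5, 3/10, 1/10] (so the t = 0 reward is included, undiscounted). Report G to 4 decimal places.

t=0: π = [0.1000, 0.1000, 0.2000, 0.2000, 0.3000, 0.1000], E[r] = 2.9000, γ^t·E[r] = 2.900000, running G = 2.900000
t=1: π = [0.2200, 0.1900, 0.1400, 0.1300, 0.1600, 0.1600], E[r] = 2.5200, γ^t·E[r] = 2.016000, running G = 4.916000
t=2: π = [0.2130, 0.2030, 0.1380, 0.1570, 0.1410, 0.1480], E[r] = 2.6250, γ^t·E[r] = 1.680000, running G = 6.596000
t=3: π = [0.2157, 0.1991, 0.1354, 0.1564, 0.1433, 0.1501], E[r] = 2.6013, γ^t·E[r] = 1.331866, running G = 7.927866
t=4: π = [0.2156, 0.1994, 0.1359, 0.1565, 0.1427, 0.1499], E[r] = 2.6040, γ^t·E[r] = 1.066607, running G = 8.994472
t=5: π = [0.2156, 0.1993, 0.1358, 0.1565, 0.1428, 0.1499], E[r] = 2.6038, γ^t·E[r] = 0.853213, running G = 9.847685
t=6: π = [0.2156, 0.1993, 0.1358, 0.1565, 0.1428, 0.1499], E[r] = 2.6038, γ^t·E[r] = 0.682572, running G = 10.530257

G = 10.5303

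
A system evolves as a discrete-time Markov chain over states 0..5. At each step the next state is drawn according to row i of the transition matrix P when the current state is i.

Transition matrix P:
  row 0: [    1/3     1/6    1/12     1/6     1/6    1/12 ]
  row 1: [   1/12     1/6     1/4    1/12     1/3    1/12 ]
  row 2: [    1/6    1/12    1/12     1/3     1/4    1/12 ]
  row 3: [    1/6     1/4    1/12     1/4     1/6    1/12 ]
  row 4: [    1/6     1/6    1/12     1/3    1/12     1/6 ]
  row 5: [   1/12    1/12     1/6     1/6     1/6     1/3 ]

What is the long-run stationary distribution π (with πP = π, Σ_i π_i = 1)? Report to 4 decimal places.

Balance equations π_j = Σ_i π_i·P[i][j]:
  π_0 = 1/3·π_0 + 1/12·π_1 + 1/6·π_2 + 1/6·π_3 + 1/6·π_4 + 1/12·π_5
  π_1 = 1/6·π_0 + 1/6·π_1 + 1/12·π_2 + 1/4·π_3 + 1/6·π_4 + 1/12·π_5
  π_2 = 1/12·π_0 + 1/4·π_1 + 1/12·π_2 + 1/12·π_3 + 1/12·π_4 + 1/6·π_5
  π_3 = 1/6·π_0 + 1/12·π_1 + 1/3·π_2 + 1/4·π_3 + 1/3·π_4 + 1/6·π_5
  π_4 = 1/6·π_0 + 1/3·π_1 + 1/4·π_2 + 1/6·π_3 + 1/12·π_4 + 1/6·π_5
  normalize: π_0 + π_1 + π_2 + π_3 + π_4 + π_5 = 1
Solving the linear system gives exactly π = [10708/62847, 10315/62847, 7648/62847, 14033/62847, 1316/6983, 8299/62847].

π = [0.1704, 0.1641, 0.1217, 0.2233, 0.1885, 0.1321]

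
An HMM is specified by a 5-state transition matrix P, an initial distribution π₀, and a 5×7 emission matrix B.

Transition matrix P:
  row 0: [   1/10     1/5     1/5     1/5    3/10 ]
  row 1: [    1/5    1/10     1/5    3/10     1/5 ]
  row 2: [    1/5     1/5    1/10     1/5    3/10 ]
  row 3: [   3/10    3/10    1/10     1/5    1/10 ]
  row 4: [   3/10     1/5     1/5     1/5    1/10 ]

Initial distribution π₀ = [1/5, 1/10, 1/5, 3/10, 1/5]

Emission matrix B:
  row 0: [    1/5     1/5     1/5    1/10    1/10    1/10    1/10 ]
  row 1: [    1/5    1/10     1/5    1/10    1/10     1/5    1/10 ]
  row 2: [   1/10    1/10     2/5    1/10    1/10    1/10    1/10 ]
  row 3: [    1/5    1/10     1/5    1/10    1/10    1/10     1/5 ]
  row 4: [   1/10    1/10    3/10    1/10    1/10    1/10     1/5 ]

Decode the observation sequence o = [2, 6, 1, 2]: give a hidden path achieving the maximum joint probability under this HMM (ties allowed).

t=0: δ = [4.000e-02, 2.000e-02, 8.000e-02, 6.000e-02, 6.000e-02]  (obs o_0=2)
t=1: δ = [1.800e-03, 1.800e-03, 1.200e-03, 3.200e-03, 4.800e-03]  ψ = [3, 3, 4, 2, 2]  (obs o_1=6)
t=2: δ = [2.880e-04, 9.600e-05, 9.600e-05, 9.600e-05, 5.400e-05]  ψ = [4, 3, 4, 4, 0]  (obs o_2=1)
t=3: δ = [5.760e-06, 1.152e-05, 2.304e-05, 1.152e-05, 2.592e-05]  ψ = [0, 0, 0, 0, 0]  (obs o_3=2)
backtrack: best end state = 4; path = [2, 4, 0, 4]

path = [2, 4, 0, 4]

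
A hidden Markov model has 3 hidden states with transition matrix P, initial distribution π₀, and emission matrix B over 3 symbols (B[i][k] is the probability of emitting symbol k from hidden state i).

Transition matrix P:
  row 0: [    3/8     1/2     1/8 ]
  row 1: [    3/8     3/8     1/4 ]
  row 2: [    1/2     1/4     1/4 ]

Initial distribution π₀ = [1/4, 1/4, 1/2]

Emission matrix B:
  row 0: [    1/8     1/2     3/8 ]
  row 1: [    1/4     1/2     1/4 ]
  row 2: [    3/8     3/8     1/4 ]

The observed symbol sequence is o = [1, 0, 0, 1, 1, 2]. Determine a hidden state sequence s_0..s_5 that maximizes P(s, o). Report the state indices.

t=0: δ = [1.250e-01, 1.250e-01, 1.875e-01]  (obs o_0=1)
t=1: δ = [1.172e-02, 1.562e-02, 1.758e-02]  ψ = [2, 0, 2]  (obs o_1=0)
t=2: δ = [1.099e-03, 1.465e-03, 1.648e-03]  ψ = [2, 0, 2]  (obs o_2=0)
t=3: δ = [4.120e-04, 2.747e-04, 1.545e-04]  ψ = [2, 0, 2]  (obs o_3=1)
t=4: δ = [7.725e-05, 1.030e-04, 2.575e-05]  ψ = [0, 0, 1]  (obs o_4=1)
t=5: δ = [1.448e-05, 9.656e-06, 6.437e-06]  ψ = [1, 0, 1]  (obs o_5=2)
backtrack: best end state = 0; path = [2, 2, 2, 0, 1, 0]

path = [2, 2, 2, 0, 1, 0]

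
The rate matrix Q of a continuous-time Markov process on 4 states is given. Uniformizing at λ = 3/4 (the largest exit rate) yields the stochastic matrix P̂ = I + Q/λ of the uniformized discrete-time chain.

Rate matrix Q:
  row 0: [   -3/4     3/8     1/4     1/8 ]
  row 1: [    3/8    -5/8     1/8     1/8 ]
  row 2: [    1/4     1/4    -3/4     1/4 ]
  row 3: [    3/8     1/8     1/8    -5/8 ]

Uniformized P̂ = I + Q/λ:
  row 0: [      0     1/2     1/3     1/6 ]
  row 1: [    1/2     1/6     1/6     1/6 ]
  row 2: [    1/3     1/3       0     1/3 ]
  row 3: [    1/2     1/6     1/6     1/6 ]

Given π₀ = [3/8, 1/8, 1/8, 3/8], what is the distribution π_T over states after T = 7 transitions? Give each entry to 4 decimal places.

t=0: π = [0.3750, 0.1250, 0.1250, 0.3750]
t=1: π = [0.2917, 0.3125, 0.2083, 0.1875]
t=2: π = [0.3194, 0.2986, 0.1806, 0.2014]
t=3: π = [0.3102, 0.3032, 0.1898, 0.1968]
t=4: π = [0.3133, 0.3017, 0.1867, 0.1983]
t=5: π = [0.3122, 0.3022, 0.1878, 0.1978]
t=6: π = [0.3126, 0.3020, 0.1874, 0.1980]
t=7: π = [0.3125, 0.3021, 0.1875, 0.1979]

π = [0.3125, 0.3021, 0.1875, 0.1979]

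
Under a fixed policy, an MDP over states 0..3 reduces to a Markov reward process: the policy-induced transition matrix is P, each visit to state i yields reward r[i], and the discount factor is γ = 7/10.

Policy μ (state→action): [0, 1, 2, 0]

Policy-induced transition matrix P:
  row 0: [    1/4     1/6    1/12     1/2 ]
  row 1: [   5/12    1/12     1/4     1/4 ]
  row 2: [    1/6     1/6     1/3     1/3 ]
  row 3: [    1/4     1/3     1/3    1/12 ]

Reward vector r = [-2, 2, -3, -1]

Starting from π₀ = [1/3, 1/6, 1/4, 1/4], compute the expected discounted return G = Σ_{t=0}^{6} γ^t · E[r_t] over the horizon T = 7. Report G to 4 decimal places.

G = -3.7219

t=0: π = [0.3333, 0.1667, 0.2500, 0.2500], E[r] = -1.3333, γ^t·E[r] = -1.333333, running G = -1.333333
t=1: π = [0.2569, 0.1944, 0.2361, 0.3125], E[r] = -1.1458, γ^t·E[r] = -0.802083, running G = -2.135417
t=2: π = [0.2627, 0.2025, 0.2529, 0.2818], E[r] = -1.1609, γ^t·E[r] = -0.568831, running G = -2.704248
t=3: π = [0.2627, 0.1968, 0.2508, 0.2898], E[r] = -1.1739, γ^t·E[r] = -0.402664, running G = -3.106912
t=4: π = [0.2619, 0.1986, 0.2513, 0.2883], E[r] = -1.1687, γ^t·E[r] = -0.280611, running G = -3.387523
t=5: π = [0.2622, 0.1982, 0.2513, 0.2884], E[r] = -1.1703, γ^t·E[r] = -0.196690, running G = -3.584213
t=6: π = [0.2621, 0.1982, 0.2513, 0.2884], E[r] = -1.1700, γ^t·E[r] = -0.137650, running G = -3.721863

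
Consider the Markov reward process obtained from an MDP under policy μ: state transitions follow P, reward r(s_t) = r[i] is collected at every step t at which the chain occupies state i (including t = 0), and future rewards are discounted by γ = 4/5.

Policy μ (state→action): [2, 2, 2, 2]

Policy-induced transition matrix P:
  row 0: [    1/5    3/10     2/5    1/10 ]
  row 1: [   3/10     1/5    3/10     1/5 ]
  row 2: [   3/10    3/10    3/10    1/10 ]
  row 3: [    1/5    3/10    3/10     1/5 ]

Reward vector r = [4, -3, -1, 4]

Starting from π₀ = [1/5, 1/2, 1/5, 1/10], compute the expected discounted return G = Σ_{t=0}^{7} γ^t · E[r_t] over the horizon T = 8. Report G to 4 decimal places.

G = 1.0964

t=0: π = [0.2000, 0.5000, 0.2000, 0.1000], E[r] = -0.5000, γ^t·E[r] = -0.500000, running G = -0.500000
t=1: π = [0.2700, 0.2500, 0.3200, 0.1600], E[r] = 0.6500, γ^t·E[r] = 0.520000, running G = 0.020000
t=2: π = [0.2570, 0.2750, 0.3270, 0.1410], E[r] = 0.4400, γ^t·E[r] = 0.281600, running G = 0.301600
t=3: π = [0.2602, 0.2725, 0.3257, 0.1416], E[r] = 0.4640, γ^t·E[r] = 0.237568, running G = 0.539168
t=4: π = [0.2598, 0.2728, 0.3260, 0.1414], E[r] = 0.4607, γ^t·E[r] = 0.188682, running G = 0.727850
t=5: π = [0.2599, 0.2727, 0.3260, 0.1414], E[r] = 0.4610, γ^t·E[r] = 0.151065, running G = 0.878916
t=6: π = [0.2599, 0.2727, 0.3260, 0.1414], E[r] = 0.4610, γ^t·E[r] = 0.120840, running G = 0.999756
t=7: π = [0.2599, 0.2727, 0.3260, 0.1414], E[r] = 0.4610, γ^t·E[r] = 0.096673, running G = 1.096429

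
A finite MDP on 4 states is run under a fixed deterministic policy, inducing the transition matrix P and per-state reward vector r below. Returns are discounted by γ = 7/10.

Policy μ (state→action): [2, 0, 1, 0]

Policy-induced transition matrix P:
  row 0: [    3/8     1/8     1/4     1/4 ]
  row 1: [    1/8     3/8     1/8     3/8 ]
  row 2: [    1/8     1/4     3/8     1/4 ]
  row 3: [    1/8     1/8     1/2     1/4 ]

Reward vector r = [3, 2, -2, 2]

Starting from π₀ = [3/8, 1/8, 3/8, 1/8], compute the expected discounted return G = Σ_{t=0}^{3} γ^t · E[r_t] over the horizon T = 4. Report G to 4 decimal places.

G = 2.2613

t=0: π = [0.3750, 0.1250, 0.3750, 0.1250], E[r] = 0.8750, γ^t·E[r] = 0.875000, running G = 0.875000
t=1: π = [0.2188, 0.2031, 0.3125, 0.2656], E[r] = 0.9688, γ^t·E[r] = 0.678125, running G = 1.553125
t=2: π = [0.1797, 0.2148, 0.3301, 0.2754], E[r] = 0.8594, γ^t·E[r] = 0.421094, running G = 1.974219
t=3: π = [0.1699, 0.2200, 0.3333, 0.2769], E[r] = 0.8369, γ^t·E[r] = 0.287062, running G = 2.261280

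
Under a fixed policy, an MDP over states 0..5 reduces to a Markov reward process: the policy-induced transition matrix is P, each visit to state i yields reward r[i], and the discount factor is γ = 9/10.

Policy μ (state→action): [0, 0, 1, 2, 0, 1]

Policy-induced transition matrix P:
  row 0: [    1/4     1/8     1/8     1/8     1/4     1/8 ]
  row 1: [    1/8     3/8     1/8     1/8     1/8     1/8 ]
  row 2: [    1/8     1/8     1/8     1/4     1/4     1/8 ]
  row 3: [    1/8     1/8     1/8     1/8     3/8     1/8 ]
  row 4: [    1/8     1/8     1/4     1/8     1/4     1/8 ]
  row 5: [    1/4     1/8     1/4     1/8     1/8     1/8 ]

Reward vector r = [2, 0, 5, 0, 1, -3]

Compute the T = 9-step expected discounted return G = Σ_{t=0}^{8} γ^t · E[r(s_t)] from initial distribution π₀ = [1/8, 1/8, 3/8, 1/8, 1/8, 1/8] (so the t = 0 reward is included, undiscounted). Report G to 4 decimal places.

G = 7.0758

t=0: π = [0.1250, 0.1250, 0.3750, 0.1250, 0.1250, 0.1250], E[r] = 1.8750, γ^t·E[r] = 1.875000, running G = 1.875000
t=1: π = [0.1563, 0.1563, 0.1563, 0.1719, 0.2344, 0.1250], E[r] = 0.9531, γ^t·E[r] = 0.857813, running G = 2.732813
t=2: π = [0.1602, 0.1641, 0.1699, 0.1445, 0.2363, 0.1250], E[r] = 1.0313, γ^t·E[r] = 0.835313, running G = 3.568125
t=3: π = [0.1606, 0.1660, 0.1702, 0.1462, 0.2319, 0.1250], E[r] = 1.0291, γ^t·E[r] = 0.750179, running G = 4.318304
t=4: π = [0.1607, 0.1665, 0.1696, 0.1463, 0.2319, 0.1250], E[r] = 1.0264, γ^t·E[r] = 0.673420, running G = 4.991724
t=5: π = [0.1607, 0.1666, 0.1696, 0.1462, 0.2318, 0.1250], E[r] = 1.0263, γ^t·E[r] = 0.606042, running G = 5.597766
t=6: π = [0.1607, 0.1667, 0.1696, 0.1462, 0.2318, 0.1250], E[r] = 1.0263, γ^t·E[r] = 0.545407, running G = 6.143172
t=7: π = [0.1607, 0.1667, 0.1696, 0.1462, 0.2318, 0.1250], E[r] = 1.0263, γ^t·E[r] = 0.490857, running G = 6.634029
t=8: π = [0.1607, 0.1667, 0.1696, 0.1462, 0.2318, 0.1250], E[r] = 1.0263, γ^t·E[r] = 0.441770, running G = 7.075799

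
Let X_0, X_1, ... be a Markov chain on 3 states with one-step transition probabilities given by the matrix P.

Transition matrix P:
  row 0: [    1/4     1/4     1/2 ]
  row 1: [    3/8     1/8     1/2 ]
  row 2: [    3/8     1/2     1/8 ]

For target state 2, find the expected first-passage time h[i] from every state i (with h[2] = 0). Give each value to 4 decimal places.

h = [2.0000, 2.0000, 0.0000]

First-step conditioning: h[2] = 0; for i ≠ 2, h[i] = 1 + Σ_k P[i][k]·h[k].
  h[0] = 1 + 1/4·h[0] + 1/4·h[1]
  h[1] = 1 + 3/8·h[0] + 1/8·h[1]
Solving the 2×2 linear system over states ≠ 2 gives exactly h = [2, 2, 0] (h[2] = 0 is the target).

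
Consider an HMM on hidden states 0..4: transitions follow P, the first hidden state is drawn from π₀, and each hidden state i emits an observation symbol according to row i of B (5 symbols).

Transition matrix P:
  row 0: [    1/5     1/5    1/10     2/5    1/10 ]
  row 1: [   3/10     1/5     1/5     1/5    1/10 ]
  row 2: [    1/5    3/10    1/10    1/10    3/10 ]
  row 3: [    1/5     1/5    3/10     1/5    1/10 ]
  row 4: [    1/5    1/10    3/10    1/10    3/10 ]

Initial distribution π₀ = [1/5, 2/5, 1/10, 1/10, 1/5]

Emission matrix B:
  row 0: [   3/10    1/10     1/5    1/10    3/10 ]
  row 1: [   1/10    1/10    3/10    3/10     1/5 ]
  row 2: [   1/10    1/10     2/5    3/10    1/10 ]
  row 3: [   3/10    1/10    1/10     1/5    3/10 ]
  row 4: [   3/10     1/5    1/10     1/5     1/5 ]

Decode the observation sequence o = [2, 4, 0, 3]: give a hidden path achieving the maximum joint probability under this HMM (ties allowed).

path = [1, 0, 3, 2]

t=0: δ = [4.000e-02, 1.200e-01, 4.000e-02, 1.000e-02, 2.000e-02]  (obs o_0=2)
t=1: δ = [1.080e-02, 4.800e-03, 2.400e-03, 7.200e-03, 2.400e-03]  ψ = [1, 1, 1, 1, 1]  (obs o_1=4)
t=2: δ = [6.480e-04, 2.160e-04, 2.160e-04, 1.296e-03, 3.240e-04]  ψ = [0, 0, 3, 0, 0]  (obs o_2=0)
t=3: δ = [2.592e-05, 7.776e-05, 1.166e-04, 5.184e-05, 2.592e-05]  ψ = [3, 3, 3, 0, 3]  (obs o_3=3)
backtrack: best end state = 2; path = [1, 0, 3, 2]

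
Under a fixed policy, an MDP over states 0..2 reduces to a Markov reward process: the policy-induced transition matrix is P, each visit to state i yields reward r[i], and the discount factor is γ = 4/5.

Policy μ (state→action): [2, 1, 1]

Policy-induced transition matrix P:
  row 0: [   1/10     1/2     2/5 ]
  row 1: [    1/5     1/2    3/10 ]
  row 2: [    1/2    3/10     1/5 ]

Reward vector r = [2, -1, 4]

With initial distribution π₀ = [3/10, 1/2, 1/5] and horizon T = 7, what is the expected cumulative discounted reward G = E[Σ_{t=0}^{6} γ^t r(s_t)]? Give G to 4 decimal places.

t=0: π = [0.3000, 0.5000, 0.2000], E[r] = 0.9000, γ^t·E[r] = 0.900000, running G = 0.900000
t=1: π = [0.2300, 0.4600, 0.3100], E[r] = 1.2400, γ^t·E[r] = 0.992000, running G = 1.892000
t=2: π = [0.2700, 0.4380, 0.2920], E[r] = 1.2700, γ^t·E[r] = 0.812800, running G = 2.704800
t=3: π = [0.2606, 0.4416, 0.2978], E[r] = 1.2708, γ^t·E[r] = 0.650650, running G = 3.355450
t=4: π = [0.2633, 0.4404, 0.2963], E[r] = 1.2712, γ^t·E[r] = 0.520700, running G = 3.876150
t=5: π = [0.2626, 0.4407, 0.2967], E[r] = 1.2712, γ^t·E[r] = 0.416536, running G = 4.292686
t=6: π = [0.2628, 0.4407, 0.2966], E[r] = 1.2712, γ^t·E[r] = 0.333235, running G = 4.625921

G = 4.6259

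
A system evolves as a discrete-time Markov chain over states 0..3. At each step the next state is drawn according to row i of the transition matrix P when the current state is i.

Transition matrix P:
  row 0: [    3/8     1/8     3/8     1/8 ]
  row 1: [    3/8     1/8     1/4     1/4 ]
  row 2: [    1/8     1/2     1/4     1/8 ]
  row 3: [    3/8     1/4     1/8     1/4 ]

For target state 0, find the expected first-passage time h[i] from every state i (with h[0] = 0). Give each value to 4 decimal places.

First-step conditioning: h[0] = 0; for i ≠ 0, h[i] = 1 + Σ_k P[i][k]·h[k].
  h[1] = 1 + 1/8·h[1] + 1/4·h[2] + 1/4·h[3]
  h[2] = 1 + 1/2·h[1] + 1/4·h[2] + 1/8·h[3]
  h[3] = 1 + 1/4·h[1] + 1/8·h[2] + 1/4·h[3]
Solving the 3×3 linear system over states ≠ 0 gives exactly h = [0, 72/23, 632/161, 488/161] (h[0] = 0 is the target).

h = [0.0000, 3.1304, 3.9255, 3.0311]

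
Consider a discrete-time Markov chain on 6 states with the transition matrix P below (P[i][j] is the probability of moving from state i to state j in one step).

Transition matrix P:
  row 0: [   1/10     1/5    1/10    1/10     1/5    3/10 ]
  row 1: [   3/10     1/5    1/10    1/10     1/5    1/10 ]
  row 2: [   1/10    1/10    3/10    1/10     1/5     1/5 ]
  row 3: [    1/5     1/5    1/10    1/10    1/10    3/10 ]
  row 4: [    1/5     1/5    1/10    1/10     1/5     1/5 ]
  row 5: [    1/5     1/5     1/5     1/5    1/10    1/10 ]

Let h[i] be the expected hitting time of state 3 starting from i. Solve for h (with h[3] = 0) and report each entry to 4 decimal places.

First-step conditioning: h[3] = 0; for i ≠ 3, h[i] = 1 + Σ_k P[i][k]·h[k].
  h[0] = 1 + 1/10·h[0] + 1/5·h[1] + 1/10·h[2] + 1/5·h[4] + 3/10·h[5]
  h[1] = 1 + 3/10·h[0] + 1/5·h[1] + 1/10·h[2] + 1/5·h[4] + 1/10·h[5]
  h[2] = 1 + 1/10·h[0] + 1/10·h[1] + 3/10·h[2] + 1/5·h[4] + 1/5·h[5]
  h[4] = 1 + 1/5·h[0] + 1/5·h[1] + 1/10·h[2] + 1/5·h[4] + 1/5·h[5]
  h[5] = 1 + 1/5·h[0] + 1/5·h[1] + 1/5·h[2] + 1/10·h[4] + 1/10·h[5]
Solving the 5×5 linear system over states ≠ 3 gives exactly h = [1200/143, 1220/143, 110/13, 0, 110/13, 100/13] (h[3] = 0 is the target).

h = [8.3916, 8.5315, 8.4615, 0.0000, 8.4615, 7.6923]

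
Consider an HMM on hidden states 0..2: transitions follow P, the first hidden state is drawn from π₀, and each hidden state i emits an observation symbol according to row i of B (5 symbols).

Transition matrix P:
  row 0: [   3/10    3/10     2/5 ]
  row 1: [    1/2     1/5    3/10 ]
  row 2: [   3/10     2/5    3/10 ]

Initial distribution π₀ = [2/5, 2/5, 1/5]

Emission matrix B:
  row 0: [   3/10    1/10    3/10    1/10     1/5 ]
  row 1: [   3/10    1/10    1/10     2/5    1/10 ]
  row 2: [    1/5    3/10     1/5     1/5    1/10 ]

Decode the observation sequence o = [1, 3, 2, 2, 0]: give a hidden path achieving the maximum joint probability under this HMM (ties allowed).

t=0: δ = [4.000e-02, 4.000e-02, 6.000e-02]  (obs o_0=1)
t=1: δ = [2.000e-03, 9.600e-03, 3.600e-03]  ψ = [1, 2, 2]  (obs o_1=3)
t=2: δ = [1.440e-03, 1.920e-04, 5.760e-04]  ψ = [1, 1, 1]  (obs o_2=2)
t=3: δ = [1.296e-04, 4.320e-05, 1.152e-04]  ψ = [0, 0, 0]  (obs o_3=2)
t=4: δ = [1.166e-05, 1.382e-05, 1.037e-05]  ψ = [0, 2, 0]  (obs o_4=0)
backtrack: best end state = 1; path = [2, 1, 0, 2, 1]

path = [2, 1, 0, 2, 1]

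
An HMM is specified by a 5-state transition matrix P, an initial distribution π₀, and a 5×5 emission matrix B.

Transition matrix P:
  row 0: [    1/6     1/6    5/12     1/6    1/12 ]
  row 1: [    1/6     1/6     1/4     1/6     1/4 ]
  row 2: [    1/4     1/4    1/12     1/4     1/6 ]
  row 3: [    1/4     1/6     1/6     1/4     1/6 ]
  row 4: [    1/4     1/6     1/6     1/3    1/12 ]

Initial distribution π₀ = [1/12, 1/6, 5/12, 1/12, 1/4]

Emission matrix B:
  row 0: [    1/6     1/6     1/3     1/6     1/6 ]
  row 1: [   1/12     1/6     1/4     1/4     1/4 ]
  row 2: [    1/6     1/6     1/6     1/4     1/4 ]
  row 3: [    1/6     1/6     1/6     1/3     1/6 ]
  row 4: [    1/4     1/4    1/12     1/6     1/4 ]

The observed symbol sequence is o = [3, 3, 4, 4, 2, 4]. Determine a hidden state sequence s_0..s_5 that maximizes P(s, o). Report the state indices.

t=0: δ = [1.389e-02, 4.167e-02, 1.042e-01, 2.778e-02, 4.167e-02]  (obs o_0=3)
t=1: δ = [4.340e-03, 6.510e-03, 2.604e-03, 8.681e-03, 2.894e-03]  ψ = [2, 2, 1, 2, 2]  (obs o_1=3)
t=2: δ = [3.617e-04, 3.617e-04, 4.521e-04, 3.617e-04, 4.069e-04]  ψ = [3, 3, 0, 3, 1]  (obs o_2=4)
t=3: δ = [1.884e-05, 2.826e-05, 3.768e-05, 2.261e-05, 2.261e-05]  ψ = [2, 2, 0, 4, 1]  (obs o_3=4)
t=4: δ = [3.140e-06, 2.355e-06, 1.308e-06, 1.570e-06, 5.887e-07]  ψ = [2, 2, 0, 2, 1]  (obs o_4=2)
t=5: δ = [8.721e-08, 1.308e-07, 3.270e-07, 8.721e-08, 1.472e-07]  ψ = [0, 0, 0, 0, 1]  (obs o_5=4)
backtrack: best end state = 2; path = [2, 3, 0, 2, 0, 2]

path = [2, 3, 0, 2, 0, 2]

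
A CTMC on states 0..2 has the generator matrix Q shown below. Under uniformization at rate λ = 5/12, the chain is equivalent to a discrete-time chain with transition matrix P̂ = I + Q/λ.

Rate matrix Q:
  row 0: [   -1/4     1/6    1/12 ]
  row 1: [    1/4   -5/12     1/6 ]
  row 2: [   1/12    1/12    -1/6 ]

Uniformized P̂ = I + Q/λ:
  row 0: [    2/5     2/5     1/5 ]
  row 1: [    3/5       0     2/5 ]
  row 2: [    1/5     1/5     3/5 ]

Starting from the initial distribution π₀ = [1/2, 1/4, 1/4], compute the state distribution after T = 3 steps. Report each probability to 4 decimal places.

π = [0.3680, 0.2300, 0.4020]

t=0: π = [0.5000, 0.2500, 0.2500]
t=1: π = [0.4000, 0.2500, 0.3500]
t=2: π = [0.3800, 0.2300, 0.3900]
t=3: π = [0.3680, 0.2300, 0.4020]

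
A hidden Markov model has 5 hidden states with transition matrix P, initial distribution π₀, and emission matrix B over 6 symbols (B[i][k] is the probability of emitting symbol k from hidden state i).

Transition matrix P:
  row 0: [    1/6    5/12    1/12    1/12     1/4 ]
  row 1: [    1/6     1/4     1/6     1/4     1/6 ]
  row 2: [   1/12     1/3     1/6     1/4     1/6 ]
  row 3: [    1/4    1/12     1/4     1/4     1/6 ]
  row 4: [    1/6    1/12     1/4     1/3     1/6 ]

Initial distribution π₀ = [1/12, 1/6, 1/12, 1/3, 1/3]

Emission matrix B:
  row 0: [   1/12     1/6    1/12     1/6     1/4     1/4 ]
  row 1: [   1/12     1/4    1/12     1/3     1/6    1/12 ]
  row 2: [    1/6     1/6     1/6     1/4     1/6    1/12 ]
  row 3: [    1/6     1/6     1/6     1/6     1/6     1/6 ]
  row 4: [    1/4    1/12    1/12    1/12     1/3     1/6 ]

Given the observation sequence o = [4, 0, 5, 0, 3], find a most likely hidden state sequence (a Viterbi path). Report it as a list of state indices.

t=0: δ = [2.083e-02, 2.778e-02, 1.389e-02, 5.556e-02, 1.111e-01]  (obs o_0=4)
t=1: δ = [1.543e-03, 7.716e-04, 4.630e-03, 6.173e-03, 4.630e-03]  ψ = [4, 4, 4, 4, 4]  (obs o_1=0)
t=2: δ = [3.858e-04, 1.286e-04, 1.286e-04, 2.572e-04, 1.715e-04]  ψ = [3, 2, 3, 3, 3]  (obs o_2=5)
t=3: δ = [5.358e-06, 1.340e-05, 1.072e-05, 1.072e-05, 2.411e-05]  ψ = [0, 0, 3, 3, 0]  (obs o_3=0)
t=4: δ = [6.698e-07, 1.191e-06, 1.507e-06, 1.340e-06, 3.349e-07]  ψ = [4, 2, 4, 4, 4]  (obs o_4=3)
backtrack: best end state = 2; path = [4, 3, 0, 4, 2]

path = [4, 3, 0, 4, 2]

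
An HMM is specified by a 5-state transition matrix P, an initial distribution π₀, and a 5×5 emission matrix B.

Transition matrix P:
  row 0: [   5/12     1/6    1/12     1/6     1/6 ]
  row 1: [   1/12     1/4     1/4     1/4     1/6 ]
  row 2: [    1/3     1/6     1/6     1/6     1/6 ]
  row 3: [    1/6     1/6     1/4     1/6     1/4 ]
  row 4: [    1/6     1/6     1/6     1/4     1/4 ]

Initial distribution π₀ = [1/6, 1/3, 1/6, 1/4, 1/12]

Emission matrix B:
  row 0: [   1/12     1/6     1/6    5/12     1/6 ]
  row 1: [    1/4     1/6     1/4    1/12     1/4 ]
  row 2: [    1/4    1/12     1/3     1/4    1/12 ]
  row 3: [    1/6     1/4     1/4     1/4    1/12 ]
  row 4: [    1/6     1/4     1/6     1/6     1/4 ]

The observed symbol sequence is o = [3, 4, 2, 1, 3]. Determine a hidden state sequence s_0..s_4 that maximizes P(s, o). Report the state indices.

path = [0, 0, 0, 0, 0]

t=0: δ = [6.944e-02, 2.778e-02, 4.167e-02, 6.250e-02, 1.389e-02]  (obs o_0=3)
t=1: δ = [4.823e-03, 2.894e-03, 1.302e-03, 9.645e-04, 3.906e-03]  ψ = [0, 0, 3, 0, 3]  (obs o_1=4)
t=2: δ = [3.349e-04, 2.009e-04, 2.411e-04, 2.441e-04, 1.628e-04]  ψ = [0, 0, 1, 4, 4]  (obs o_2=2)
t=3: δ = [2.326e-05, 9.303e-06, 5.086e-06, 1.395e-05, 1.526e-05]  ψ = [0, 0, 3, 0, 3]  (obs o_3=1)
t=4: δ = [4.038e-06, 3.230e-07, 8.721e-07, 9.690e-07, 6.460e-07]  ψ = [0, 0, 3, 0, 0]  (obs o_4=3)
backtrack: best end state = 0; path = [0, 0, 0, 0, 0]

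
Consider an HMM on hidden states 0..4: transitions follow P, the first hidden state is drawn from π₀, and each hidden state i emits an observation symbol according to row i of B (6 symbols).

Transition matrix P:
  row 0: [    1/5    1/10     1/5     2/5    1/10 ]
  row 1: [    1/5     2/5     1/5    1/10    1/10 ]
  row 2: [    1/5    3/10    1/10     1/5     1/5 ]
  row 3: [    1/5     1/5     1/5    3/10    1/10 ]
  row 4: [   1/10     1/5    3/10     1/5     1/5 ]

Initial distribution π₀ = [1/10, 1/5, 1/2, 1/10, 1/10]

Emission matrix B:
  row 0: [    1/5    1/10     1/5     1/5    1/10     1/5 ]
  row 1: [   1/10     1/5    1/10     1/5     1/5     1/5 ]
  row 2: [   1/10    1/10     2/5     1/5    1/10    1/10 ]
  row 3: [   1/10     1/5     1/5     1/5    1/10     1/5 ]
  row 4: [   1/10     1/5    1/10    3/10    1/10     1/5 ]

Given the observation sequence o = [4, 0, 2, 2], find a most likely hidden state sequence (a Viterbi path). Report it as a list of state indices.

path = [2, 0, 3, 2]

t=0: δ = [1.000e-02, 4.000e-02, 5.000e-02, 1.000e-02, 1.000e-02]  (obs o_0=4)
t=1: δ = [2.000e-03, 1.600e-03, 8.000e-04, 1.000e-03, 1.000e-03]  ψ = [2, 1, 1, 2, 2]  (obs o_1=0)
t=2: δ = [8.000e-05, 6.400e-05, 1.600e-04, 1.600e-04, 2.000e-05]  ψ = [0, 1, 0, 0, 0]  (obs o_2=2)
t=3: δ = [6.400e-06, 4.800e-06, 1.280e-05, 9.600e-06, 3.200e-06]  ψ = [2, 2, 3, 3, 2]  (obs o_3=2)
backtrack: best end state = 2; path = [2, 0, 3, 2]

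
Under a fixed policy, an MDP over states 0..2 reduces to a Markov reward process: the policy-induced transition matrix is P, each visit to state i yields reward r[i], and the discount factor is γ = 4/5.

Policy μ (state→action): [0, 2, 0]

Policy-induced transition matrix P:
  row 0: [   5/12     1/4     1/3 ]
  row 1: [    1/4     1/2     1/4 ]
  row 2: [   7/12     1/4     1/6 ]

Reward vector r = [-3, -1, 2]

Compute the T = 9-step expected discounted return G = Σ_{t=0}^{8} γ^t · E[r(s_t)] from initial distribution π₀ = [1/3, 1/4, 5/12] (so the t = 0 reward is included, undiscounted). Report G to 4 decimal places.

t=0: π = [0.3333, 0.2500, 0.4167], E[r] = -0.4167, γ^t·E[r] = -0.416667, running G = -0.416667
t=1: π = [0.4444, 0.3125, 0.2431], E[r] = -1.1597, γ^t·E[r] = -0.927778, running G = -1.344444
t=2: π = [0.4051, 0.3281, 0.2668], E[r] = -1.0098, γ^t·E[r] = -0.646296, running G = -1.990741
t=3: π = [0.4064, 0.3320, 0.2615], E[r] = -1.0283, γ^t·E[r] = -0.526494, running G = -2.517235
t=4: π = [0.4049, 0.3330, 0.2621], E[r] = -1.0236, γ^t·E[r] = -0.419267, running G = -2.936502
t=5: π = [0.4048, 0.3333, 0.2619], E[r] = -1.0240, γ^t·E[r] = -0.335538, running G = -3.272040
t=6: π = [0.4048, 0.3333, 0.2619], E[r] = -1.0238, γ^t·E[r] = -0.268387, running G = -3.540427
t=7: π = [0.4048, 0.3333, 0.2619], E[r] = -1.0238, γ^t·E[r] = -0.214710, running G = -3.755137
t=8: π = [0.4048, 0.3333, 0.2619], E[r] = -1.0238, γ^t·E[r] = -0.171767, running G = -3.926904

G = -3.9269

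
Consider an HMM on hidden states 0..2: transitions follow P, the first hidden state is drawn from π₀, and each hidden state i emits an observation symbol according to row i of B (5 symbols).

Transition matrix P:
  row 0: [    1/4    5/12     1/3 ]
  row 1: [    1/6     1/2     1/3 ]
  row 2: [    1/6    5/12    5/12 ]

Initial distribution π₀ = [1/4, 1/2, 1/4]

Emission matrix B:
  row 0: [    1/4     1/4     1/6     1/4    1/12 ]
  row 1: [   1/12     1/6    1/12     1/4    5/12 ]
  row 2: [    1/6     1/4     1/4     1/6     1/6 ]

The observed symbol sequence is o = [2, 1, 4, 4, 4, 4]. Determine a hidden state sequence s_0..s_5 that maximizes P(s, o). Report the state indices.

path = [2, 2, 1, 1, 1, 1]

t=0: δ = [4.167e-02, 4.167e-02, 6.250e-02]  (obs o_0=2)
t=1: δ = [2.604e-03, 4.340e-03, 6.510e-03]  ψ = [0, 2, 2]  (obs o_1=1)
t=2: δ = [9.042e-05, 1.130e-03, 4.521e-04]  ψ = [2, 2, 2]  (obs o_2=4)
t=3: δ = [1.570e-05, 2.355e-04, 6.279e-05]  ψ = [1, 1, 1]  (obs o_3=4)
t=4: δ = [3.270e-06, 4.906e-05, 1.308e-05]  ψ = [1, 1, 1]  (obs o_4=4)
t=5: δ = [6.814e-07, 1.022e-05, 2.725e-06]  ψ = [1, 1, 1]  (obs o_5=4)
backtrack: best end state = 1; path = [2, 2, 1, 1, 1, 1]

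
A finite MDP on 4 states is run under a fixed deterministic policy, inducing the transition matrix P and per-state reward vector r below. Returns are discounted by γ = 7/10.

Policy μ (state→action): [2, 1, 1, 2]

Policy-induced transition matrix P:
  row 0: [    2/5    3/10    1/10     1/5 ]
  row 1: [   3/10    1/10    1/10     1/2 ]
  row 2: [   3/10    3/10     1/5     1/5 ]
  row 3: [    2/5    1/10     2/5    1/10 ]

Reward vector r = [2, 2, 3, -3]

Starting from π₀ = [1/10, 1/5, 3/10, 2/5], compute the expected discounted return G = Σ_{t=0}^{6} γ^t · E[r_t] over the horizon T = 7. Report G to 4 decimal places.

t=0: π = [0.1000, 0.2000, 0.3000, 0.4000], E[r] = 0.3000, γ^t·E[r] = 0.300000, running G = 0.300000
t=1: π = [0.3500, 0.1800, 0.2500, 0.2200], E[r] = 1.1500, γ^t·E[r] = 0.805000, running G = 1.105000
t=2: π = [0.3570, 0.2200, 0.1910, 0.2320], E[r] = 1.0310, γ^t·E[r] = 0.505190, running G = 1.610190
t=3: π = [0.3589, 0.2096, 0.1887, 0.2428], E[r] = 0.9747, γ^t·E[r] = 0.334322, running G = 1.944512
t=4: π = [0.3602, 0.2095, 0.1917, 0.2386], E[r] = 0.9987, γ^t·E[r] = 0.239790, running G = 2.184302
t=5: π = [0.3599, 0.2104, 0.1908, 0.2390], E[r] = 0.9958, γ^t·E[r] = 0.167359, running G = 2.351662
t=6: π = [0.3599, 0.2101, 0.1908, 0.2392], E[r] = 0.9947, γ^t·E[r] = 0.117026, running G = 2.468688

G = 2.4687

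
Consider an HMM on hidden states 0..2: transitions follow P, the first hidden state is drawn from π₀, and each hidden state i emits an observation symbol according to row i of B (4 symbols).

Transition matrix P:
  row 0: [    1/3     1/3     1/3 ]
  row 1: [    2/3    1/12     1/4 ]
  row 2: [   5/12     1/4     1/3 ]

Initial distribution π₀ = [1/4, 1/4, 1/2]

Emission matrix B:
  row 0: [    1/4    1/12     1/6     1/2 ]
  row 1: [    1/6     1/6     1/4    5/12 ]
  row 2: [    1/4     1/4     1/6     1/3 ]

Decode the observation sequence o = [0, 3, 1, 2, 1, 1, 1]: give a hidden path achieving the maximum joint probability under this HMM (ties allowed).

path = [2, 0, 1, 0, 2, 2, 2]

t=0: δ = [6.250e-02, 4.167e-02, 1.250e-01]  (obs o_0=0)
t=1: δ = [2.604e-02, 1.302e-02, 1.389e-02]  ψ = [2, 2, 2]  (obs o_1=3)
t=2: δ = [7.234e-04, 1.447e-03, 2.170e-03]  ψ = [0, 0, 0]  (obs o_2=1)
t=3: δ = [1.608e-04, 1.356e-04, 1.206e-04]  ψ = [1, 2, 2]  (obs o_3=2)
t=4: δ = [7.535e-06, 8.931e-06, 1.340e-05]  ψ = [1, 0, 0]  (obs o_4=1)
t=5: δ = [4.961e-07, 5.582e-07, 1.116e-06]  ψ = [1, 2, 2]  (obs o_5=1)
t=6: δ = [3.876e-08, 4.651e-08, 9.303e-08]  ψ = [2, 2, 2]  (obs o_6=1)
backtrack: best end state = 2; path = [2, 0, 1, 0, 2, 2, 2]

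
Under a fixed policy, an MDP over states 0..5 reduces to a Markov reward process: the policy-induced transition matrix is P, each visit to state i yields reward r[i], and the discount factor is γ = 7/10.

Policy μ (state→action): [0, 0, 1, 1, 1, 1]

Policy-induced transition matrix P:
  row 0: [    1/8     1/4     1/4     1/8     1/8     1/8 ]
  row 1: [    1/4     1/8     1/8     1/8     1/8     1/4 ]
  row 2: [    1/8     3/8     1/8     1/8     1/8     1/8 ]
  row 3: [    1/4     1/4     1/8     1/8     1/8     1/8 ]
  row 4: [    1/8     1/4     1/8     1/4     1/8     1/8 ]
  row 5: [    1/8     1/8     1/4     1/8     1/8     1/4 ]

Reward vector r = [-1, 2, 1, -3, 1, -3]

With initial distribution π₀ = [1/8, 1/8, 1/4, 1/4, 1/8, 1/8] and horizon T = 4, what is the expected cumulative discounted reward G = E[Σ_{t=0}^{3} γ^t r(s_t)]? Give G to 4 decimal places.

t=0: π = [0.1250, 0.1250, 0.2500, 0.2500, 0.1250, 0.1250], E[r] = -0.6250, γ^t·E[r] = -0.625000, running G = -0.625000
t=1: π = [0.1719, 0.2500, 0.1563, 0.1406, 0.1250, 0.1563], E[r] = -0.2813, γ^t·E[r] = -0.196875, running G = -0.821875
t=2: π = [0.1738, 0.2188, 0.1660, 0.1406, 0.1250, 0.1758], E[r] = -0.3945, γ^t·E[r] = -0.193320, running G = -1.015195
t=3: π = [0.1699, 0.2214, 0.1687, 0.1406, 0.1250, 0.1743], E[r] = -0.3782, γ^t·E[r] = -0.129714, running G = -1.144909

G = -1.1449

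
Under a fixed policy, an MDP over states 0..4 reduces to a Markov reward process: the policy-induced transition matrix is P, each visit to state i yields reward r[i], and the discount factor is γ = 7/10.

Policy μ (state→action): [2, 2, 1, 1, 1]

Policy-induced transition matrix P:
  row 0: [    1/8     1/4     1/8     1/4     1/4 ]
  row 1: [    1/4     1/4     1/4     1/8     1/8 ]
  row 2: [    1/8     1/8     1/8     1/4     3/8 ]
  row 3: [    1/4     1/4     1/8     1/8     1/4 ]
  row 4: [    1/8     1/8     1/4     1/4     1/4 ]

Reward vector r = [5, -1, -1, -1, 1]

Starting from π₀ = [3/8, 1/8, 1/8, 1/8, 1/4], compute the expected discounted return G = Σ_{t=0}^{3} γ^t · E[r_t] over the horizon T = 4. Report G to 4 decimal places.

t=0: π = [0.3750, 0.1250, 0.1250, 0.1250, 0.2500], E[r] = 1.7500, γ^t·E[r] = 1.750000, running G = 1.750000
t=1: π = [0.1563, 0.2031, 0.1719, 0.2188, 0.2500], E[r] = 0.4375, γ^t·E[r] = 0.306250, running G = 2.056250
t=2: π = [0.1777, 0.1973, 0.1816, 0.1973, 0.2461], E[r] = 0.5586, γ^t·E[r] = 0.273711, running G = 2.329961
t=3: π = [0.1743, 0.1965, 0.1804, 0.2007, 0.2480], E[r] = 0.5420, γ^t·E[r] = 0.185903, running G = 2.515864

G = 2.5159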